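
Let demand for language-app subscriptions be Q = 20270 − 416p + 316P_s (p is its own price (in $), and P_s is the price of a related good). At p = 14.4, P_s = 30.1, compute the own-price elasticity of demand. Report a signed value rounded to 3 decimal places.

At the given values, Q = 20270 − 416(14.4) + 316(30.1) = 23791.2.
∂Q/∂p = −416.
E = (-416) × (14.4/23791.2) = -0.25179…

-0.252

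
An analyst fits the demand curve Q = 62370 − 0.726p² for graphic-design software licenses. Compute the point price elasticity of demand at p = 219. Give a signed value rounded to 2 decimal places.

-2.53

dQ/dp = −2·0.726·p = -317.988. At p = 219, Q = 27550.314.
Ed = (dQ/dp)·(p/Q) = (-317.988) × (219/27550.314) = -2.5277…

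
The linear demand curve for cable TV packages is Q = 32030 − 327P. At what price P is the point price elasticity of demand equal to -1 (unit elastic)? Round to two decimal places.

48.98

Ed = −327P/(32030 − 327P). Set this equal to -1:
327P = 1·(32030 − 327P) ⇒ 327P(1 + 1) = 1·32030
P = 1·32030 / (327·2) = 48.9755…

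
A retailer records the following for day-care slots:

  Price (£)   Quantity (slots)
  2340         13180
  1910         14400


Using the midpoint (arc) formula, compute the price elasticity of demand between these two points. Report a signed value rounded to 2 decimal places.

%ΔQ = (14400 − 13180) / [(13180 + 14400)/2] = 1220/13790 = 0.088469…
%ΔP = (1910 − 2340) / [(2340 + 1910)/2] = -430/2125 = -0.202352…
Arc Ed = %ΔQ / %ΔP = (1220/13790) / (-430/2125) = -0.4372…

-0.44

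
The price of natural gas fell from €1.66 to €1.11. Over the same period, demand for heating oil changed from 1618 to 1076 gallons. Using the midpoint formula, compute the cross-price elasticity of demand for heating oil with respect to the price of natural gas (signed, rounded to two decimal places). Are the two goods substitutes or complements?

%ΔQ_{heating oil} = (1076 − 1618)/avg = -542/1347 = -0.402375…
%ΔP_{natural gas} = (1.11 − 1.66)/avg = -0.55/1.385 = -0.397111…
E_cross = (-542/1347) / (-0.55/1.385) = 1.0132…
E_cross > 0 ⇒ the goods are substitutes.

1.01; substitutes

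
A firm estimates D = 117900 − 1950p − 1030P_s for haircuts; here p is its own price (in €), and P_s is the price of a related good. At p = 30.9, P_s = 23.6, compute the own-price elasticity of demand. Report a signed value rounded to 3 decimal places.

-1.807

At the given values, D = 117900 − 1950(30.9) − 1030(23.6) = 33337.
∂D/∂p = −1950.
E = (-1950) × (30.9/33337) = -1.80745…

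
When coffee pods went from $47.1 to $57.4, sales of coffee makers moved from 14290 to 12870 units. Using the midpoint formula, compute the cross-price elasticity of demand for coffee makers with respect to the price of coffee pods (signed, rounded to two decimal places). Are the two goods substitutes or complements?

-0.53; complements

%ΔQ_{coffee makers} = (12870 − 14290)/avg = -1420/13580 = -0.104565…
%ΔP_{coffee pods} = (57.4 − 47.1)/avg = 10.3/52.25 = 0.197129…
E_cross = (-1420/13580) / (10.3/52.25) = -0.5304…
E_cross < 0 ⇒ the goods are complements.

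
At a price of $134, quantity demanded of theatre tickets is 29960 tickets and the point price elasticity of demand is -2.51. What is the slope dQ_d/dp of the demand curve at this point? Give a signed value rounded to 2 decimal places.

-561.19

Ed = (dQ_d/dp)·(p/Q_d) ⇒ dQ_d/dp = Ed·Q_d/p = (-2.51)·29960/134 = -561.1910…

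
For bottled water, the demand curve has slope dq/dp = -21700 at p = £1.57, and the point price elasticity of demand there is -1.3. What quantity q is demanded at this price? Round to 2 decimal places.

Ed = (dq/dp)·(p/q) ⇒ q = (dq/dp)·p/Ed = (-21700)·1.57/(-1.3) = 26206.9230…

26206.92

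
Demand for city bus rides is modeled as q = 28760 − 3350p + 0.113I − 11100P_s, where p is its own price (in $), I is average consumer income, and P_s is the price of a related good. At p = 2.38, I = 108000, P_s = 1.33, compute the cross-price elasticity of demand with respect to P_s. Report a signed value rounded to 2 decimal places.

At the given values, q = 28760 − 3350(2.38) + 0.113(108000) − 11100(1.33) = 18228.
∂q/∂P_s = -11100.
E = (-11100) × (1.33/18228) = -0.8099…

-0.81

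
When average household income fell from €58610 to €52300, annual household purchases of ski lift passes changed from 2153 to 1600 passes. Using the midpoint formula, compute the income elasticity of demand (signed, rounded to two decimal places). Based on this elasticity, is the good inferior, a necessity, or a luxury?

%ΔQ = (1600 − 2153)/[( 2153 + 1600)/2] = -553/1876.5 = -0.294697…
%ΔIncome = (52300 − 58610)/[( 58610 + 52300)/2] = -6310/55455 = -0.113785…
E_income = (-553/1876.5) / (-6310/55455) = 2.5899…
E_income > 1 ⇒ normal good, luxury.

2.59; luxury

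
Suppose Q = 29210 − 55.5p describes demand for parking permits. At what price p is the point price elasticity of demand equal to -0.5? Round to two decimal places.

Ed = −55.5p/(29210 − 55.5p). Set this equal to -0.5:
55.5p = 0.5·(29210 − 55.5p) ⇒ 55.5p(1 + 0.5) = 0.5·29210
p = 0.5·29210 / (55.5·1.5) = 175.4354…

175.44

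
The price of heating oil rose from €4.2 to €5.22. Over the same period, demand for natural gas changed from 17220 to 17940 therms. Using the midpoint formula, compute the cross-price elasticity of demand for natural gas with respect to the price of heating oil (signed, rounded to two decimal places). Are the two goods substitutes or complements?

%ΔQ_{natural gas} = (17940 − 17220)/avg = 720/17580 = 0.040955…
%ΔP_{heating oil} = (5.22 − 4.2)/avg = 1.02/4.71 = 0.216560…
E_cross = (720/17580) / (1.02/4.71) = 0.1891…
E_cross > 0 ⇒ the goods are substitutes.

0.19; substitutes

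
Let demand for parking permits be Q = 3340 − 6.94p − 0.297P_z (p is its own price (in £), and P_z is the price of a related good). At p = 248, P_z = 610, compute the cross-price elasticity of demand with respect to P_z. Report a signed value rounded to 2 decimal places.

At the given values, Q = 3340 − 6.94(248) − 0.297(610) = 1437.71.
∂Q/∂P_z = -0.297.
E = (-0.297) × (610/1437.71) = -0.1260…

-0.13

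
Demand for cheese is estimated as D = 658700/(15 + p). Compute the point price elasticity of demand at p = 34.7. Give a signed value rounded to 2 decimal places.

dD/dp = −658700/(15 + p)² = -266.67. At p = 34.7, D = 13253.5.
Ed = (dD/dp)·(p/D) = (-266.67) × (34.7/13253.5) = -0.6981…

-0.70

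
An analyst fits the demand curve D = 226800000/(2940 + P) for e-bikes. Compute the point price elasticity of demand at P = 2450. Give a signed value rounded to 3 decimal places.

dD/dP = −226800000/(2940 + P)² = -7.80666. At P = 2450, D = 42077.9.
Ed = (dD/dP)·(P/D) = (-7.80666) × (2450/42077.9) = -0.45454…

-0.455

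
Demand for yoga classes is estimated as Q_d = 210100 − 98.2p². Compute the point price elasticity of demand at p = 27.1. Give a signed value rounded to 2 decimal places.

-1.05

dQ_d/dp = −2·98.2·p = -5322.44. At p = 27.1, Q_d = 137980.938.
Ed = (dQ_d/dp)·(p/Q_d) = (-5322.44) × (27.1/137980.938) = -1.0453…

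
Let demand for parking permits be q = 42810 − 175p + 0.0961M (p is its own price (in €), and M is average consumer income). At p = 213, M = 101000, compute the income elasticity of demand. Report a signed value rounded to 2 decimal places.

At the given values, q = 42810 − 175(213) + 0.0961(101000) = 15241.1.
∂q/∂M = 0.0961.
E = (0.0961) × (101000/15241.1) = 0.6368…

0.64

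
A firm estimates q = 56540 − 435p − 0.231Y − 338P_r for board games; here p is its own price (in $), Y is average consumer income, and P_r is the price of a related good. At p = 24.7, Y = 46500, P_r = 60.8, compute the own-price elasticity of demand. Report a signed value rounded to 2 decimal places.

At the given values, q = 56540 − 435(24.7) − 0.231(46500) − 338(60.8) = 14503.6.
∂q/∂p = −435.
E = (-435) × (24.7/14503.6) = -0.7408…

-0.74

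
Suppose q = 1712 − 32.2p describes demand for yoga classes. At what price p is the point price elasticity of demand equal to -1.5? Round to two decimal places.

31.90

Ed = −32.2p/(1712 − 32.2p). Set this equal to -1.5:
32.2p = 1.5·(1712 − 32.2p) ⇒ 32.2p(1 + 1.5) = 1.5·1712
p = 1.5·1712 / (32.2·2.5) = 31.9006…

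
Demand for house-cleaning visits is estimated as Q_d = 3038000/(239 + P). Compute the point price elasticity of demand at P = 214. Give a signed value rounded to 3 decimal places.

-0.472

dQ_d/dP = −3038000/(239 + P)² = -14.8044. At P = 214, Q_d = 6706.4.
Ed = (dQ_d/dP)·(P/Q_d) = (-14.8044) × (214/6706.4) = -0.47240…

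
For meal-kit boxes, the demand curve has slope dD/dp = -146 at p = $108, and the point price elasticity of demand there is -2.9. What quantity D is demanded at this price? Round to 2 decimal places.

5437.24

Ed = (dD/dp)·(p/D) ⇒ D = (dD/dp)·p/Ed = (-146)·108/(-2.9) = 5437.2413…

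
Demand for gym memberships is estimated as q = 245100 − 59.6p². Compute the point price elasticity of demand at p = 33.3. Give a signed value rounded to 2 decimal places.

dq/dp = −2·59.6·p = -3969.36. At p = 33.3, q = 179010.156.
Ed = (dq/dp)·(p/q) = (-3969.36) × (33.3/179010.156) = -0.7383…

-0.74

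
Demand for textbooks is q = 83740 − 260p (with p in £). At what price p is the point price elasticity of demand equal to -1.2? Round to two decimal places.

Ed = −260p/(83740 − 260p). Set this equal to -1.2:
260p = 1.2·(83740 − 260p) ⇒ 260p(1 + 1.2) = 1.2·83740
p = 1.2·83740 / (260·2.2) = 175.6783…

175.68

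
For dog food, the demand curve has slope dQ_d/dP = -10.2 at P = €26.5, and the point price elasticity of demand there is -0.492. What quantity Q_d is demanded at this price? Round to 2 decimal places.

Ed = (dQ_d/dP)·(P/Q_d) ⇒ Q_d = (dQ_d/dP)·P/Ed = (-10.2)·26.5/(-0.492) = 549.3902…

549.39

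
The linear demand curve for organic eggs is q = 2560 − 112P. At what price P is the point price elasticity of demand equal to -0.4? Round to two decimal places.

6.53

Ed = −112P/(2560 − 112P). Set this equal to -0.4:
112P = 0.4·(2560 − 112P) ⇒ 112P(1 + 0.4) = 0.4·2560
P = 0.4·2560 / (112·1.4) = 6.5306…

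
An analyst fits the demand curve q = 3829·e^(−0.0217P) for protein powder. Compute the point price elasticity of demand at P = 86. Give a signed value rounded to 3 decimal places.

dq/dP = −0.0217·q = -12.8548. At P = 86, q = 592.386.
Ed = (dq/dP)·(P/q) = (-12.8548) × (86/592.386) = -1.8662

-1.866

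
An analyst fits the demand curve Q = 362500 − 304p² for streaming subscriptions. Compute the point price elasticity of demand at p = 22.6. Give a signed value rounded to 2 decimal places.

-1.50

dQ/dp = −2·304·p = -13740.8. At p = 22.6, Q = 207228.96.
Ed = (dQ/dp)·(p/Q) = (-13740.8) × (22.6/207228.96) = -1.4985…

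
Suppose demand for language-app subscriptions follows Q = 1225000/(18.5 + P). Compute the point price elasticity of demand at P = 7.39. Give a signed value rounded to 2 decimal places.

dQ/dP = −1225000/(18.5 + P)² = -1827.56. At P = 7.39, Q = 47315.6.
Ed = (dQ/dP)·(P/Q) = (-1827.56) × (7.39/47315.6) = -0.2854…

-0.29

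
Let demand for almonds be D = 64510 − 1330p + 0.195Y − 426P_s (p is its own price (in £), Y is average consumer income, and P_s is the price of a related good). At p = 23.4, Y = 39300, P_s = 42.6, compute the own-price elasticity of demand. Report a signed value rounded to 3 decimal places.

At the given values, D = 64510 − 1330(23.4) + 0.195(39300) − 426(42.6) = 22903.9.
∂D/∂p = −1330.
E = (-1330) × (23.4/22903.9) = -1.35880…

-1.359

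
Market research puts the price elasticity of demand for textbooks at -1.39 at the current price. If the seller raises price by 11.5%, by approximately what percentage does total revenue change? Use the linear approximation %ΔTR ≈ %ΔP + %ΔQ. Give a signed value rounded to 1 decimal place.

%ΔQ ≈ Ed × %ΔP = (-1.39) × (+11.5%) = -15.9850%
%ΔTR ≈ %ΔP + %ΔQ = (+11.5%) + (-15.9850%) = -4.4850%

-4.5%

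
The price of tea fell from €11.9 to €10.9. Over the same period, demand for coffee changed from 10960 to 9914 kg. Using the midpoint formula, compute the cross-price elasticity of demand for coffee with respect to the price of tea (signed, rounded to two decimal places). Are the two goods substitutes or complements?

1.14; substitutes

%ΔQ_{coffee} = (9914 − 10960)/avg = -1046/10437 = -0.100220…
%ΔP_{tea} = (10.9 − 11.9)/avg = -1/11.4 = -0.087719…
E_cross = (-1046/10437) / (-1/11.4) = 1.1425…
E_cross > 0 ⇒ the goods are substitutes.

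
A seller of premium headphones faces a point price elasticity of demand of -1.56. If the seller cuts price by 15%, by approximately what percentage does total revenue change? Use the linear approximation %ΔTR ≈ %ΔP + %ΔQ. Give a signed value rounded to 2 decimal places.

+8.40%

%ΔQ ≈ Ed × %ΔP = (-1.56) × (-15%) = +23.4000%
%ΔTR ≈ %ΔP + %ΔQ = (-15%) + (+23.4000%) = +8.4000%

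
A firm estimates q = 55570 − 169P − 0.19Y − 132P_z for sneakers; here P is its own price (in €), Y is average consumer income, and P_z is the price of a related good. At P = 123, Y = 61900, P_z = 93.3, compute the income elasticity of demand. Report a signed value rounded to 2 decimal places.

-1.10

At the given values, q = 55570 − 169(123) − 0.19(61900) − 132(93.3) = 10706.4.
∂q/∂Y = -0.19.
E = (-0.19) × (61900/10706.4) = -1.0985…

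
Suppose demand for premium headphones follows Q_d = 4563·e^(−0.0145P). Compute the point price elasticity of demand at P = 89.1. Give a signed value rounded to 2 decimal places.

dQ_d/dP = −0.0145·Q_d = -18.1774. At P = 89.1, Q_d = 1253.61.
Ed = (dQ_d/dP)·(P/Q_d) = (-18.1774) × (89.1/1253.61) = -1.2919…

-1.29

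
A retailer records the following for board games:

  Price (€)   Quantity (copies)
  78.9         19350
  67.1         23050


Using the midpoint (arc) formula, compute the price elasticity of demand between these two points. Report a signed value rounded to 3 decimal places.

%ΔQ = (23050 − 19350) / [(19350 + 23050)/2] = 3700/21200 = 0.174528…
%ΔP = (67.1 − 78.9) / [(78.9 + 67.1)/2] = -11.8/73 = -0.161643…
Arc Ed = %ΔQ / %ΔP = (3700/21200) / (-11.8/73) = -1.07970…

-1.080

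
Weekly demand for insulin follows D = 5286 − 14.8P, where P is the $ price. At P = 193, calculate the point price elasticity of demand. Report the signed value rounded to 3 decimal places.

-1.176

dD/dP = −14.8. At P = 193, D = 5286 − 14.8(193) = 2429.6.
Ed = (dD/dP)·(P/D) = −14.8 × (193/2429.6) = -1.17566…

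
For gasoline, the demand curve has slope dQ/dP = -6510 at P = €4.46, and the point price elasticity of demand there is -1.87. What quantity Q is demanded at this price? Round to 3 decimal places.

15526.524

Ed = (dQ/dP)·(P/Q) ⇒ Q = (dQ/dP)·P/Ed = (-6510)·4.46/(-1.87) = 15526.52406…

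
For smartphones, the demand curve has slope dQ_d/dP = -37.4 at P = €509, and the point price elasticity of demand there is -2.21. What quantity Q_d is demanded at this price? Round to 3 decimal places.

Ed = (dQ_d/dP)·(P/Q_d) ⇒ Q_d = (dQ_d/dP)·P/Ed = (-37.4)·509/(-2.21) = 8613.84615…

8613.846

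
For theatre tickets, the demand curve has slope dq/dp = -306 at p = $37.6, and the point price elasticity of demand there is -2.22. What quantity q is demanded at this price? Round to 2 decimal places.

5182.70

Ed = (dq/dp)·(p/q) ⇒ q = (dq/dp)·p/Ed = (-306)·37.6/(-2.22) = 5182.7027…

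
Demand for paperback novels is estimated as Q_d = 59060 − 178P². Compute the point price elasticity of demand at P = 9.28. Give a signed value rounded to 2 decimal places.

-0.70

dQ_d/dP = −2·178·P = -3303.68. At P = 9.28, Q_d = 43730.9248.
Ed = (dQ_d/dP)·(P/Q_d) = (-3303.68) × (9.28/43730.9248) = -0.7010…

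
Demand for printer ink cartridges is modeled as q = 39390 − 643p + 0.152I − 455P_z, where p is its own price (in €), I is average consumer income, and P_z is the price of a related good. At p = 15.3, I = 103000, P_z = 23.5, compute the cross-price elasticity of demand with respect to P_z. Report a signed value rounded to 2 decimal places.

At the given values, q = 39390 − 643(15.3) + 0.152(103000) − 455(23.5) = 34515.6.
∂q/∂P_z = -455.
E = (-455) × (23.5/34515.6) = -0.3097…

-0.31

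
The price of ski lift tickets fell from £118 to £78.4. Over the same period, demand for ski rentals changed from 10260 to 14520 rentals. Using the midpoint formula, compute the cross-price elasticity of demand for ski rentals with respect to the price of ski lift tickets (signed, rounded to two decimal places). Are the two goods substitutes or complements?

%ΔQ_{ski rentals} = (14520 − 10260)/avg = 4260/12390 = 0.343825…
%ΔP_{ski lift tickets} = (78.4 − 118)/avg = -39.6/98.2 = -0.403258…
E_cross = (4260/12390) / (-39.6/98.2) = -0.8526…
E_cross < 0 ⇒ the goods are complements.

-0.85; complements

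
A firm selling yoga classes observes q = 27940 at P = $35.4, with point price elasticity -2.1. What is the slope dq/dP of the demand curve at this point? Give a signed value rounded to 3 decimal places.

Ed = (dq/dP)·(P/q) ⇒ dq/dP = Ed·q/P = (-2.1)·27940/35.4 = -1657.45762…

-1657.458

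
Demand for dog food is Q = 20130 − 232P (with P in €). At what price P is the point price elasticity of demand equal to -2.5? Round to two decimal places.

Ed = −232P/(20130 − 232P). Set this equal to -2.5:
232P = 2.5·(20130 − 232P) ⇒ 232P(1 + 2.5) = 2.5·20130
P = 2.5·20130 / (232·3.5) = 61.9766…

61.98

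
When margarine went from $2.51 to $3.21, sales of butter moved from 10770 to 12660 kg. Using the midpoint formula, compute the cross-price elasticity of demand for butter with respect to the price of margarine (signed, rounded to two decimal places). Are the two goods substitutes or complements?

0.66; substitutes

%ΔQ_{butter} = (12660 − 10770)/avg = 1890/11715 = 0.161331…
%ΔP_{margarine} = (3.21 − 2.51)/avg = 0.7/2.86 = 0.244755…
E_cross = (1890/11715) / (0.7/2.86) = 0.6591…
E_cross > 0 ⇒ the goods are substitutes.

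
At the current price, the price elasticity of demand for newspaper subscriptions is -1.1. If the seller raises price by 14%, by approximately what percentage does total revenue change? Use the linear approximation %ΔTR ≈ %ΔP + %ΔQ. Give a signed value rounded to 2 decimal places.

%ΔQ ≈ Ed × %ΔP = (-1.1) × (+14%) = -15.4000%
%ΔTR ≈ %ΔP + %ΔQ = (+14%) + (-15.4000%) = -1.4000%

-1.40%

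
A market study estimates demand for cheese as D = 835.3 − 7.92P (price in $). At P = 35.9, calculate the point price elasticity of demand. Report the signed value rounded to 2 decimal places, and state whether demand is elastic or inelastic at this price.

dD/dP = −7.92. At P = 35.9, D = 835.3 − 7.92(35.9) = 550.972.
Ed = (dD/dP)·(P/D) = −7.92 × (35.9/550.972) = -0.5160…
|Ed| = 0.52 < 1, so demand is inelastic.

-0.52; inelastic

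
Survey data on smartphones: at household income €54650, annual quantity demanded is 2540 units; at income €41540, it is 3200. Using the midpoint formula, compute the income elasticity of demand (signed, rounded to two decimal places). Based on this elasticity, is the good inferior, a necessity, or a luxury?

-0.84; inferior

%ΔQ = (3200 − 2540)/[( 2540 + 3200)/2] = 660/2870 = 0.229965…
%ΔIncome = (41540 − 54650)/[( 54650 + 41540)/2] = -13110/48095 = -0.272585…
E_income = (660/2870) / (-13110/48095) = -0.8436…
E_income < 0 ⇒ inferior good.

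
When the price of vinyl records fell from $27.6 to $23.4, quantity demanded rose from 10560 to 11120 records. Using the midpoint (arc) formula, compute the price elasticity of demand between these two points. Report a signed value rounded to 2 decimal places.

%ΔQ = (11120 − 10560) / [(10560 + 11120)/2] = 560/10840 = 0.051660…
%ΔP = (23.4 − 27.6) / [(27.6 + 23.4)/2] = -4.2/25.5 = -0.164705…
Arc Ed = %ΔQ / %ΔP = (560/10840) / (-4.2/25.5) = -0.3136…

-0.31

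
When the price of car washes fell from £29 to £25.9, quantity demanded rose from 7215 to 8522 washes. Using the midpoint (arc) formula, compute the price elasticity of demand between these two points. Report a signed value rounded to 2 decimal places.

-1.47

%ΔQ = (8522 − 7215) / [(7215 + 8522)/2] = 1307/7868.5 = 0.166105…
%ΔP = (25.9 − 29) / [(29 + 25.9)/2] = -3.1/27.45 = -0.112932…
Arc Ed = %ΔQ / %ΔP = (1307/7868.5) / (-3.1/27.45) = -1.4708…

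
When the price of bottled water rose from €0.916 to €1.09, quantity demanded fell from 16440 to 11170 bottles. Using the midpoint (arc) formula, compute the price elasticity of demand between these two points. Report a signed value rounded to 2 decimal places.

%ΔQ = (11170 − 16440) / [(16440 + 11170)/2] = -5270/13805 = -0.381745…
%ΔP = (1.09 − 0.916) / [(0.916 + 1.09)/2] = 0.174/1.003 = 0.173479…
Arc Ed = %ΔQ / %ΔP = (-5270/13805) / (0.174/1.003) = -2.2005…

-2.20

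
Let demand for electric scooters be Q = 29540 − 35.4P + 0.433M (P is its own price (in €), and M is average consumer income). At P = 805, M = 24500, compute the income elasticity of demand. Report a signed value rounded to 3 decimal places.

At the given values, Q = 29540 − 35.4(805) + 0.433(24500) = 11651.5.
∂Q/∂M = 0.433.
E = (0.433) × (24500/11651.5) = 0.91048…

0.910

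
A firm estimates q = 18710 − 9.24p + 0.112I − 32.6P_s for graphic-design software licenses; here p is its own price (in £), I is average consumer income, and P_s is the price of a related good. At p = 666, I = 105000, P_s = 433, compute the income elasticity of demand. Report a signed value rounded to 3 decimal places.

At the given values, q = 18710 − 9.24(666) + 0.112(105000) − 32.6(433) = 10200.36.
∂q/∂I = 0.112.
E = (0.112) × (105000/10200.36) = 1.15290…

1.153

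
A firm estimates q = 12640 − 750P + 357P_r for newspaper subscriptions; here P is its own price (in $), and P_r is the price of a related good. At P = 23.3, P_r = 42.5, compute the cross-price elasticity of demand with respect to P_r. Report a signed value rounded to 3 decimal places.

At the given values, q = 12640 − 750(23.3) + 357(42.5) = 10337.5.
∂q/∂P_r = 357.
E = (357) × (42.5/10337.5) = 1.46771…

1.468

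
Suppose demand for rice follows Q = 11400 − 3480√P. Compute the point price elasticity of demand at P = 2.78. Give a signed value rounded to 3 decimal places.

dQ/dP = −3480/(2√P) = -1043.58. At P = 2.78, Q = 5597.68.
Ed = (dQ/dP)·(P/Q) = (-1043.58) × (2.78/5597.68) = -0.51827…

-0.518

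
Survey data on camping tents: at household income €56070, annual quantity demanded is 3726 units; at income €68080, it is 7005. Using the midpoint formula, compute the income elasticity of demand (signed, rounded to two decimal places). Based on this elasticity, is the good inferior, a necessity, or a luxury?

3.16; luxury

%ΔQ = (7005 − 3726)/[( 3726 + 7005)/2] = 3279/5365.5 = 0.611126…
%ΔIncome = (68080 − 56070)/[( 56070 + 68080)/2] = 12010/62075 = 0.193475…
E_income = (3279/5365.5) / (12010/62075) = 3.1586…
E_income > 1 ⇒ normal good, luxury.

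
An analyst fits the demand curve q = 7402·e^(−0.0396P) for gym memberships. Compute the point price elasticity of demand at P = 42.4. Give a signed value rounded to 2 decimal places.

dq/dP = −0.0396·q = -54.6823. At P = 42.4, q = 1380.87.
Ed = (dq/dP)·(P/q) = (-54.6823) × (42.4/1380.87) = -1.6790…

-1.68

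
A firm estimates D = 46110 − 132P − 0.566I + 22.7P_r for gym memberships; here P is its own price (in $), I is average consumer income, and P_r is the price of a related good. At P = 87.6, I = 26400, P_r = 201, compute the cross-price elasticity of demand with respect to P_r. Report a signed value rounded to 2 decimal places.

At the given values, D = 46110 − 132(87.6) − 0.566(26400) + 22.7(201) = 24167.1.
∂D/∂P_r = 22.7.
E = (22.7) × (201/24167.1) = 0.1887…

0.19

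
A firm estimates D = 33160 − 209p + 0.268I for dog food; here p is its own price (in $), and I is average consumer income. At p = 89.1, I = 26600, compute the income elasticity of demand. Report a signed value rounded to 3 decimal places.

0.329

At the given values, D = 33160 − 209(89.1) + 0.268(26600) = 21666.9.
∂D/∂I = 0.268.
E = (0.268) × (26600/21666.9) = 0.32901…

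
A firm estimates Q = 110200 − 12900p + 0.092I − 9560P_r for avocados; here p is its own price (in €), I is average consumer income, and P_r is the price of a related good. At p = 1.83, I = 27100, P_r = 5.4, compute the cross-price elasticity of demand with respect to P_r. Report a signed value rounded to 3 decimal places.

-1.378

At the given values, Q = 110200 − 12900(1.83) + 0.092(27100) − 9560(5.4) = 37462.2.
∂Q/∂P_r = -9560.
E = (-9560) × (5.4/37462.2) = -1.37802…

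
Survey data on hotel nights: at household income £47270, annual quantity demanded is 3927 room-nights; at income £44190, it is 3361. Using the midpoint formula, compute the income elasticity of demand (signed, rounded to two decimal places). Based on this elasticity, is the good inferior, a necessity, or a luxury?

%ΔQ = (3361 − 3927)/[( 3927 + 3361)/2] = -566/3644 = -0.155323…
%ΔIncome = (44190 − 47270)/[( 47270 + 44190)/2] = -3080/45730 = -0.067351…
E_income = (-566/3644) / (-3080/45730) = 2.3061…
E_income > 1 ⇒ normal good, luxury.

2.31; luxury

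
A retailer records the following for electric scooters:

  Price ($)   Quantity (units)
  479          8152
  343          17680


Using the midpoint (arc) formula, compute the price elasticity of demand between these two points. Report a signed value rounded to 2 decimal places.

%ΔQ = (17680 − 8152) / [(8152 + 17680)/2] = 9528/12916 = 0.737689…
%ΔP = (343 − 479) / [(479 + 343)/2] = -136/411 = -0.330900…
Arc Ed = %ΔQ / %ΔP = (9528/12916) / (-136/411) = -2.2293…

-2.23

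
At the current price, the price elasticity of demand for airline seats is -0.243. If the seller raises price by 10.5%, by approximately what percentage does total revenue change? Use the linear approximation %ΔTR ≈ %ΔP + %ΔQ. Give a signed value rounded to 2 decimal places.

+7.95%

%ΔQ ≈ Ed × %ΔP = (-0.243) × (+10.5%) = -2.5515%
%ΔTR ≈ %ΔP + %ΔQ = (+10.5%) + (-2.5515%) = +7.9485%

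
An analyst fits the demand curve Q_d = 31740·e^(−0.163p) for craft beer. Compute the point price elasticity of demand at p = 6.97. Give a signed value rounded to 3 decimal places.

-1.136

dQ_d/dp = −0.163·Q_d = -1661.07. At p = 6.97, Q_d = 10190.6.
Ed = (dQ_d/dp)·(p/Q_d) = (-1661.07) × (6.97/10190.6) = -1.13611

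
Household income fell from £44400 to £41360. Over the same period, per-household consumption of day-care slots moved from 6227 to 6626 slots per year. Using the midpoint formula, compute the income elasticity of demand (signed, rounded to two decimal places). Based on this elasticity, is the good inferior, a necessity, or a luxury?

%ΔQ = (6626 − 6227)/[( 6227 + 6626)/2] = 399/6426.5 = 0.062086…
%ΔIncome = (41360 − 44400)/[( 44400 + 41360)/2] = -3040/42880 = -0.070895…
E_income = (399/6426.5) / (-3040/42880) = -0.8757…
E_income < 0 ⇒ inferior good.

-0.88; inferior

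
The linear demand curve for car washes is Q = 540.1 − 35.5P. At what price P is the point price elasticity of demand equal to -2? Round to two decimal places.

Ed = −35.5P/(540.1 − 35.5P). Set this equal to -2:
35.5P = 2·(540.1 − 35.5P) ⇒ 35.5P(1 + 2) = 2·540.1
P = 2·540.1 / (35.5·3) = 10.1427…

10.14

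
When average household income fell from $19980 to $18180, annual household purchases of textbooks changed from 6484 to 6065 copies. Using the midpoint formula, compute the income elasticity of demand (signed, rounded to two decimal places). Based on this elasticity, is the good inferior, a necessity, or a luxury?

%ΔQ = (6065 − 6484)/[( 6484 + 6065)/2] = -419/6274.5 = -0.066778…
%ΔIncome = (18180 − 19980)/[( 19980 + 18180)/2] = -1800/19080 = -0.094339…
E_income = (-419/6274.5) / (-1800/19080) = 0.7078…
0 < E_income < 1 ⇒ normal good, necessity.

0.71; necessity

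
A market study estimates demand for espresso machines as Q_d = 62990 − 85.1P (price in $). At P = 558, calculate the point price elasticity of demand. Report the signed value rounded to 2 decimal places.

-3.06

dQ_d/dP = −85.1. At P = 558, Q_d = 62990 − 85.1(558) = 15504.2.
Ed = (dQ_d/dP)·(P/Q_d) = −85.1 × (558/15504.2) = -3.0627…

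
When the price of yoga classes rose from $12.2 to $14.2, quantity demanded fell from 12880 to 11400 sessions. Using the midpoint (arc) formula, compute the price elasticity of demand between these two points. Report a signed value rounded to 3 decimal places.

-0.805

%ΔQ = (11400 − 12880) / [(12880 + 11400)/2] = -1480/12140 = -0.121911…
%ΔP = (14.2 − 12.2) / [(12.2 + 14.2)/2] = 2/13.2 = 0.151515…
Arc Ed = %ΔQ / %ΔP = (-1480/12140) / (2/13.2) = -0.80461…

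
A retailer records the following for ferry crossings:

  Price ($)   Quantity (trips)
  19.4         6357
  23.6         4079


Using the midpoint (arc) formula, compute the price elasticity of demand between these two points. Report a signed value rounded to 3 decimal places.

%ΔQ = (4079 − 6357) / [(6357 + 4079)/2] = -2278/5218 = -0.436565…
%ΔP = (23.6 − 19.4) / [(19.4 + 23.6)/2] = 4.2/21.5 = 0.195348…
Arc Ed = %ΔQ / %ΔP = (-2278/5218) / (4.2/21.5) = -2.23480…

-2.235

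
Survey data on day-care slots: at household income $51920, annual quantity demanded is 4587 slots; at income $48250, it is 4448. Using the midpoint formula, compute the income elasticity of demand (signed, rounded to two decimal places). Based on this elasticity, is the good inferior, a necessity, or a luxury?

%ΔQ = (4448 − 4587)/[( 4587 + 4448)/2] = -139/4517.5 = -0.030769…
%ΔIncome = (48250 − 51920)/[( 51920 + 48250)/2] = -3670/50085 = -0.073275…
E_income = (-139/4517.5) / (-3670/50085) = 0.4199…
0 < E_income < 1 ⇒ normal good, necessity.

0.42; necessity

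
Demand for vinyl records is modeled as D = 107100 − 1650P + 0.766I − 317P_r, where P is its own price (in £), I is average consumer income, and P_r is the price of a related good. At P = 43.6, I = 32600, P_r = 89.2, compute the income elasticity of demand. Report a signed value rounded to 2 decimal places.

0.78

At the given values, D = 107100 − 1650(43.6) + 0.766(32600) − 317(89.2) = 31855.2.
∂D/∂I = 0.766.
E = (0.766) × (32600/31855.2) = 0.7839…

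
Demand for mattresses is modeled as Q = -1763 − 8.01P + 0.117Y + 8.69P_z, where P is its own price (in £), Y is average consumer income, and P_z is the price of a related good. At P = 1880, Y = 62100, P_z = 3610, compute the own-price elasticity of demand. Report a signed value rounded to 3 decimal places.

-0.690

At the given values, Q = -1763 − 8.01(1880) + 0.117(62100) + 8.69(3610) = 21814.8.
∂Q/∂P = −8.01.
E = (-8.01) × (1880/21814.8) = -0.69030…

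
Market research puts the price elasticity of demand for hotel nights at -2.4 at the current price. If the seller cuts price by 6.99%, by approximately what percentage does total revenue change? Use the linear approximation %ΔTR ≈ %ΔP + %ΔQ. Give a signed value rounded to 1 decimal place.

+9.8%

%ΔQ ≈ Ed × %ΔP = (-2.4) × (-6.99%) = +16.7760%
%ΔTR ≈ %ΔP + %ΔQ = (-6.99%) + (+16.7760%) = +9.7860%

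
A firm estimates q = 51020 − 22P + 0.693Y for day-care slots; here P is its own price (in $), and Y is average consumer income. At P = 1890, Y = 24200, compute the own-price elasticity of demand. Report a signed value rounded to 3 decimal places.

-1.586

At the given values, q = 51020 − 22(1890) + 0.693(24200) = 26210.6.
∂q/∂P = −22.
E = (-22) × (1890/26210.6) = -1.58638…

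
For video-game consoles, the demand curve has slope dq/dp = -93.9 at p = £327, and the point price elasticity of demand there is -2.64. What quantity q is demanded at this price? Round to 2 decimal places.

11630.80

Ed = (dq/dp)·(p/q) ⇒ q = (dq/dp)·p/Ed = (-93.9)·327/(-2.64) = 11630.7954…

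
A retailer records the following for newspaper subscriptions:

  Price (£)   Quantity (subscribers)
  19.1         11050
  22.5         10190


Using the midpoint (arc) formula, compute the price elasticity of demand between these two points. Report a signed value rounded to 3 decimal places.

%ΔQ = (10190 − 11050) / [(11050 + 10190)/2] = -860/10620 = -0.080979…
%ΔP = (22.5 − 19.1) / [(19.1 + 22.5)/2] = 3.4/20.8 = 0.163461…
Arc Ed = %ΔQ / %ΔP = (-860/10620) / (3.4/20.8) = -0.49540…

-0.495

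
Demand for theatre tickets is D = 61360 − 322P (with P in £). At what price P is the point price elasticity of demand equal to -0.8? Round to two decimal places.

84.69

Ed = −322P/(61360 − 322P). Set this equal to -0.8:
322P = 0.8·(61360 − 322P) ⇒ 322P(1 + 0.8) = 0.8·61360
P = 0.8·61360 / (322·1.8) = 84.6928…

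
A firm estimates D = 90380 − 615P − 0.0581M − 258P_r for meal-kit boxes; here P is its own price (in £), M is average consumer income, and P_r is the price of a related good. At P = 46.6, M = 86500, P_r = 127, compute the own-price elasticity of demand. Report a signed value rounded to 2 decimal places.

-1.20

At the given values, D = 90380 − 615(46.6) − 0.0581(86500) − 258(127) = 23929.35.
∂D/∂P = −615.
E = (-615) × (46.6/23929.35) = -1.1976…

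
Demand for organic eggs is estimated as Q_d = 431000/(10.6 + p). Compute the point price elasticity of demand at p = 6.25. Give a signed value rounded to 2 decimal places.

dQ_d/dp = −431000/(10.6 + p)² = -1518.02. At p = 6.25, Q_d = 25578.6.
Ed = (dQ_d/dp)·(p/Q_d) = (-1518.02) × (6.25/25578.6) = -0.3709…

-0.37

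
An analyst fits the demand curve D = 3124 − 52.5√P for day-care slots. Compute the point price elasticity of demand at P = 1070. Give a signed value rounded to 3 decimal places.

-0.610

dD/dP = −52.5/(2√P) = -0.802486. At P = 1070, D = 1406.68.
Ed = (dD/dP)·(P/D) = (-0.802486) × (1070/1406.68) = -0.61041…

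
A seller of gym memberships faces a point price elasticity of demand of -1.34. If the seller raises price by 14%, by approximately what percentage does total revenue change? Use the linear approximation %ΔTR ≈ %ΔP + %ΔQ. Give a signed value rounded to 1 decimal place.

%ΔQ ≈ Ed × %ΔP = (-1.34) × (+14%) = -18.7600%
%ΔTR ≈ %ΔP + %ΔQ = (+14%) + (-18.7600%) = -4.7600%

-4.8%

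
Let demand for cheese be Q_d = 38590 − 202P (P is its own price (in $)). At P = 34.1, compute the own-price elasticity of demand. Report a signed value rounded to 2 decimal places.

At the given values, Q_d = 38590 − 202(34.1) = 31701.8.
∂Q_d/∂P = −202.
E = (-202) × (34.1/31701.8) = -0.2172…

-0.22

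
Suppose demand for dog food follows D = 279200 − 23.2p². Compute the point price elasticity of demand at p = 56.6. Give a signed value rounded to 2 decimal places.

-0.73

dD/dp = −2·23.2·p = -2626.24. At p = 56.6, D = 204877.408.
Ed = (dD/dp)·(p/D) = (-2626.24) × (56.6/204877.408) = -0.7255…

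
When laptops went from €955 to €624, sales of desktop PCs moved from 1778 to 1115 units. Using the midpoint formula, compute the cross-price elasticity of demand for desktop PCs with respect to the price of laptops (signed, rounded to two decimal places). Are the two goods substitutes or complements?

1.09; substitutes

%ΔQ_{desktop PCs} = (1115 − 1778)/avg = -663/1446.5 = -0.458347…
%ΔP_{laptops} = (624 − 955)/avg = -331/789.5 = -0.419252…
E_cross = (-663/1446.5) / (-331/789.5) = 1.0932…
E_cross > 0 ⇒ the goods are substitutes.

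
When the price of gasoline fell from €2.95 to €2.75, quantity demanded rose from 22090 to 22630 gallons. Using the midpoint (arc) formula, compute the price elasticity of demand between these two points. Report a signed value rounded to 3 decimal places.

-0.344

%ΔQ = (22630 − 22090) / [(22090 + 22630)/2] = 540/22360 = 0.024150…
%ΔP = (2.75 − 2.95) / [(2.95 + 2.75)/2] = -0.2/2.85 = -0.070175…
Arc Ed = %ΔQ / %ΔP = (540/22360) / (-0.2/2.85) = -0.34414…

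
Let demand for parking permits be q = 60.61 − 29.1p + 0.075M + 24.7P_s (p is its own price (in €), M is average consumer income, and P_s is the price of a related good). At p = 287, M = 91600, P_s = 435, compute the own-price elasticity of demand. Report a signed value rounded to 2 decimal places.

-0.90

At the given values, q = 60.61 − 29.1(287) + 0.075(91600) + 24.7(435) = 9323.41.
∂q/∂p = −29.1.
E = (-29.1) × (287/9323.41) = -0.8957…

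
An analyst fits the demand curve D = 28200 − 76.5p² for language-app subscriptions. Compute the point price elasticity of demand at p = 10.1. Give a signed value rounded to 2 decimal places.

dD/dp = −2·76.5·p = -1545.3. At p = 10.1, D = 20396.235.
Ed = (dD/dp)·(p/D) = (-1545.3) × (10.1/20396.235) = -0.7652…

-0.77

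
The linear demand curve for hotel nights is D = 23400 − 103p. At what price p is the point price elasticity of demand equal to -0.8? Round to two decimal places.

Ed = −103p/(23400 − 103p). Set this equal to -0.8:
103p = 0.8·(23400 − 103p) ⇒ 103p(1 + 0.8) = 0.8·23400
p = 0.8·23400 / (103·1.8) = 100.9708…

100.97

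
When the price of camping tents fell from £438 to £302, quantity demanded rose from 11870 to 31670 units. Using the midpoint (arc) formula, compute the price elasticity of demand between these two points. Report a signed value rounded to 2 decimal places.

-2.47

%ΔQ = (31670 − 11870) / [(11870 + 31670)/2] = 19800/21770 = 0.909508…
%ΔP = (302 − 438) / [(438 + 302)/2] = -136/370 = -0.367567…
Arc Ed = %ΔQ / %ΔP = (19800/21770) / (-136/370) = -2.4743…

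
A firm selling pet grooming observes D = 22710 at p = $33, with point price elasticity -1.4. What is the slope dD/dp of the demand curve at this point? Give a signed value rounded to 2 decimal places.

-963.45

Ed = (dD/dp)·(p/D) ⇒ dD/dp = Ed·D/p = (-1.4)·22710/33 = -963.4545…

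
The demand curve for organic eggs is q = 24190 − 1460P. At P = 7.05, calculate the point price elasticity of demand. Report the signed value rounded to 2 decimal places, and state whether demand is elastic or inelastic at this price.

dq/dP = −1460. At P = 7.05, q = 24190 − 1460(7.05) = 13897.
Ed = (dq/dP)·(P/q) = −1460 × (7.05/13897) = -0.7406…
|Ed| = 0.74 < 1, so demand is inelastic.

-0.74; inelastic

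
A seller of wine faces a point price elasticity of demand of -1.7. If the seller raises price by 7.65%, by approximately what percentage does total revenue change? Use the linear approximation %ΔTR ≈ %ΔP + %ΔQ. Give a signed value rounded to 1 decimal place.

-5.4%

%ΔQ ≈ Ed × %ΔP = (-1.7) × (+7.65%) = -13.0050%
%ΔTR ≈ %ΔP + %ΔQ = (+7.65%) + (-13.0050%) = -5.3550%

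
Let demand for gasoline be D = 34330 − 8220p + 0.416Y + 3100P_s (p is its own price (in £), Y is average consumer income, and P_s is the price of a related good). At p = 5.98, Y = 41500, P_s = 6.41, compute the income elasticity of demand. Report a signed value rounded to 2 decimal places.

0.77

At the given values, D = 34330 − 8220(5.98) + 0.416(41500) + 3100(6.41) = 22309.4.
∂D/∂Y = 0.416.
E = (0.416) × (41500/22309.4) = 0.7738…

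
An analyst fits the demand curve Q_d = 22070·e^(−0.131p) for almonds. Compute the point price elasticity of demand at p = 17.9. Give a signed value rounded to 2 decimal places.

-2.34

dQ_d/dp = −0.131·Q_d = -277.138. At p = 17.9, Q_d = 2115.56.
Ed = (dQ_d/dp)·(p/Q_d) = (-277.138) × (17.9/2115.56) = -2.3449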